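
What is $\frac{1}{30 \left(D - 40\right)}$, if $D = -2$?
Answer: $- \frac{1}{1260} \approx -0.00079365$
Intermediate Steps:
$\frac{1}{30 \left(D - 40\right)} = \frac{1}{30 \left(-2 - 40\right)} = \frac{1}{30 \left(-42\right)} = \frac{1}{-1260} = - \frac{1}{1260}$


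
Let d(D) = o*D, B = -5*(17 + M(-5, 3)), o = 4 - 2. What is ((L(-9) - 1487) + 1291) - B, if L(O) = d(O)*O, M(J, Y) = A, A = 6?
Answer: 81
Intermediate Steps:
M(J, Y) = 6
o = 2
B = -115 (B = -5*(17 + 6) = -5*23 = -115)
d(D) = 2*D
L(O) = 2*O² (L(O) = (2*O)*O = 2*O²)
((L(-9) - 1487) + 1291) - B = ((2*(-9)² - 1487) + 1291) - 1*(-115) = ((2*81 - 1487) + 1291) + 115 = ((162 - 1487) + 1291) + 115 = (-1325 + 1291) + 115 = -34 + 115 = 81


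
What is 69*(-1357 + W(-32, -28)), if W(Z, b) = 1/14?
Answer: -1310793/14 ≈ -93628.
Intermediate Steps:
W(Z, b) = 1/14
69*(-1357 + W(-32, -28)) = 69*(-1357 + 1/14) = 69*(-18997/14) = -1310793/14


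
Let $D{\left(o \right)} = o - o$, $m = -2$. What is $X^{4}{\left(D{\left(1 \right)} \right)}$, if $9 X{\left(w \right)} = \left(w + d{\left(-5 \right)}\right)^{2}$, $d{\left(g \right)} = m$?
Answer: $\frac{256}{6561} \approx 0.039018$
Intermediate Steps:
$D{\left(o \right)} = 0$
$d{\left(g \right)} = -2$
$X{\left(w \right)} = \frac{\left(-2 + w\right)^{2}}{9}$ ($X{\left(w \right)} = \frac{\left(w - 2\right)^{2}}{9} = \frac{\left(-2 + w\right)^{2}}{9}$)
$X^{4}{\left(D{\left(1 \right)} \right)} = \left(\frac{\left(-2 + 0\right)^{2}}{9}\right)^{4} = \left(\frac{\left(-2\right)^{2}}{9}\right)^{4} = \left(\frac{1}{9} \cdot 4\right)^{4} = \left(\frac{4}{9}\right)^{4} = \frac{256}{6561}$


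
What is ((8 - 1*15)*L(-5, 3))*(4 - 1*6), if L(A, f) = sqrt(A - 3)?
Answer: 28*I*sqrt(2) ≈ 39.598*I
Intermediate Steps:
L(A, f) = sqrt(-3 + A)
((8 - 1*15)*L(-5, 3))*(4 - 1*6) = ((8 - 1*15)*sqrt(-3 - 5))*(4 - 1*6) = ((8 - 15)*sqrt(-8))*(4 - 6) = -14*I*sqrt(2)*(-2) = 28*I*sqrt(2)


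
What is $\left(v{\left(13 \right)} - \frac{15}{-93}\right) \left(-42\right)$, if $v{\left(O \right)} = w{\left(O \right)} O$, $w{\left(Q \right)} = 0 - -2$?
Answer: $- \frac{34062}{31} \approx -1098.8$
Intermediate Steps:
$w{\left(Q \right)} = 2$ ($w{\left(Q \right)} = 0 + 2 = 2$)
$v{\left(O \right)} = 2 O$
$\left(v{\left(13 \right)} - \frac{15}{-93}\right) \left(-42\right) = \left(2 \cdot 13 - \frac{15}{-93}\right) \left(-42\right) = \left(26 - - \frac{5}{31}\right) \left(-42\right) = \left(26 + \frac{5}{31}\right) \left(-42\right) = \frac{811}{31} \left(-42\right) = - \frac{34062}{31}$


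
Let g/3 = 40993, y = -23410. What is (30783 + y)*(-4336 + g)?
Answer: 874754839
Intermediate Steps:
g = 122979 (g = 3*40993 = 122979)
(30783 + y)*(-4336 + g) = (30783 - 23410)*(-4336 + 122979) = 7373*118643 = 874754839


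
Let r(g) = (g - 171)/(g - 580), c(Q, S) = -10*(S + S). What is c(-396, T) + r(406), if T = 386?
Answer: -1343515/174 ≈ -7721.4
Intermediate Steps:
c(Q, S) = -20*S
r(g) = (-171 + g)/(-580 + g)
c(-396, T) + r(406) = -20*386 + (-171 + 406)/(-580 + 406) = -7720 + 235/(-174) = -7720 - 1/174*235 = -7720 - 235/174 = -1343515/174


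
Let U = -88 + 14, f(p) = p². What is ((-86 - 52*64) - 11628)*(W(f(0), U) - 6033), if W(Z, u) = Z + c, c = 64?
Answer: 89785698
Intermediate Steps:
U = -74
W(Z, u) = 64 + Z (W(Z, u) = Z + 64 = 64 + Z)
((-86 - 52*64) - 11628)*(W(f(0), U) - 6033) = ((-86 - 52*64) - 11628)*((64 + 0²) - 6033) = ((-86 - 3328) - 11628)*((64 + 0) - 6033) = (-3414 - 11628)*(64 - 6033) = -15042*(-5969) = 89785698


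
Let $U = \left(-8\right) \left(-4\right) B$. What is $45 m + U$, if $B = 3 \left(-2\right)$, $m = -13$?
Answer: $-777$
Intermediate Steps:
$B = -6$
$U = -192$ ($U = \left(-8\right) \left(-4\right) \left(-6\right) = 32 \left(-6\right) = -192$)
$45 m + U = 45 \left(-13\right) - 192 = -585 - 192 = -777$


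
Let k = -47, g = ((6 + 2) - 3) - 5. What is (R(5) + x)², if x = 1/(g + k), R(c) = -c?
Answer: 55696/2209 ≈ 25.213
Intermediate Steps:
g = 0 (g = (8 - 3) - 5 = 5 - 5 = 0)
x = -1/47 (x = 1/(0 - 47) = 1/(-47) = -1/47 ≈ -0.021277)
(R(5) + x)² = (-1*5 - 1/47)² = (-5 - 1/47)² = (-236/47)² = 55696/2209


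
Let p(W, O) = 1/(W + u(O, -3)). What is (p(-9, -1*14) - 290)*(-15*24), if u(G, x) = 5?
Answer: 104490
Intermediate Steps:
p(W, O) = 1/(5 + W) (p(W, O) = 1/(W + 5) = 1/(5 + W))
(p(-9, -1*14) - 290)*(-15*24) = (1/(5 - 9) - 290)*(-15*24) = (1/(-4) - 290)*(-360) = (-¼ - 290)*(-360) = -1161/4*(-360) = 104490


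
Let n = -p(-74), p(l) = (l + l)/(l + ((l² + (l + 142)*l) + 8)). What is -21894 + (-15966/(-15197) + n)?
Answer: -8982932450/410319 ≈ -21893.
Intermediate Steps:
p(l) = 2*l/(8 + l + l² + l*(142 + l)) (p(l) = (2*l)/(l + ((l² + (142 + l)*l) + 8)) = (2*l)/(l + ((l² + l*(142 + l)) + 8)) = (2*l)/(l + (8 + l² + l*(142 + l))) = (2*l)/(8 + l + l² + l*(142 + l)) = 2*l/(8 + l + l² + l*(142 + l)))
n = 74/189 (n = -2*(-74)/(8 + 2*(-74)² + 143*(-74)) = -2*(-74)/(8 + 2*5476 - 10582) = -2*(-74)/(8 + 10952 - 10582) = -2*(-74)/378 = -1*(-74/189) = 74/189 ≈ 0.39153)
-21894 + (-15966/(-15197) + n) = -21894 + (-15966/(-15197) + 74/189) = -21894 + (-15966*(-1/15197) + 74/189) = -21894 + (15966/15197 + 74/189) = -21894 + 591736/410319 = -8982932450/410319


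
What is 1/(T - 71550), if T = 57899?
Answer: -1/13651 ≈ -7.3255e-5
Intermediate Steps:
1/(T - 71550) = 1/(57899 - 71550) = 1/(-13651) = -1/13651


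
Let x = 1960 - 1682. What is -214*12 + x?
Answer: -2290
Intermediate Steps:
x = 278
-214*12 + x = -214*12 + 278 = -2568 + 278 = -2290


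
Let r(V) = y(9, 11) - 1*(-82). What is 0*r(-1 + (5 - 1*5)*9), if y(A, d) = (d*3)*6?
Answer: 0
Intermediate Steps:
y(A, d) = 18*d (y(A, d) = (3*d)*6 = 18*d)
r(V) = 280 (r(V) = 18*11 - 1*(-82) = 198 + 82 = 280)
0*r(-1 + (5 - 1*5)*9) = 0*280 = 0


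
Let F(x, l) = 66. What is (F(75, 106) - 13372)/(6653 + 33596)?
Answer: -13306/40249 ≈ -0.33059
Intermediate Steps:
(F(75, 106) - 13372)/(6653 + 33596) = (66 - 13372)/(6653 + 33596) = -13306/40249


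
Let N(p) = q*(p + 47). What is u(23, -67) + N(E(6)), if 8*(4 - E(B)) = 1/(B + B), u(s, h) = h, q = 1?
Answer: -1537/96 ≈ -16.010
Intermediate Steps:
E(B) = 4 - 1/(16*B) (E(B) = 4 - 1/(8*(B + B)) = 4 - 1/(2*B)/8 = 4 - 1/(16*B))
N(p) = 47 + p (N(p) = 1*(p + 47) = 1*(47 + p) = 47 + p)
u(23, -67) + N(E(6)) = -67 + (47 + (4 - 1/16/6)) = -67 + (47 + (4 - 1/16*⅙)) = -67 + (47 + (4 - 1/96)) = -67 + (47 + 383/96) = -67 + 4895/96 = -1537/96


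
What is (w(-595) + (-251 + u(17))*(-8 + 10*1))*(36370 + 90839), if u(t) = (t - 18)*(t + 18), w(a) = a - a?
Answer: -72763548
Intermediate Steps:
w(a) = 0
u(t) = (-18 + t)*(18 + t)
(w(-595) + (-251 + u(17))*(-8 + 10*1))*(36370 + 90839) = (0 + (-251 + (-324 + 17²))*(-8 + 10*1))*(36370 + 90839) = (0 + (-251 + (-324 + 289))*(-8 + 10))*127209 = (0 + (-251 - 35)*2)*127209 = (0 - 286*2)*127209 = (0 - 572)*127209 = -572*127209 = -72763548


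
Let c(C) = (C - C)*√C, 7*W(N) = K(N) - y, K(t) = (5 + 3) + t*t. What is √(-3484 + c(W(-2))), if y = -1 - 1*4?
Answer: 2*I*√871 ≈ 59.025*I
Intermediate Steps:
K(t) = 8 + t²
y = -5 (y = -1 - 4 = -5)
W(N) = 13/7 + N²/7 (W(N) = ((8 + N²) - 1*(-5))/7 = ((8 + N²) + 5)/7 = (13 + N²)/7 = 13/7 + N²/7)
c(C) = 0 (c(C) = 0*√C = 0)
√(-3484 + c(W(-2))) = √(-3484 + 0) = √(-3484) = 2*I*√871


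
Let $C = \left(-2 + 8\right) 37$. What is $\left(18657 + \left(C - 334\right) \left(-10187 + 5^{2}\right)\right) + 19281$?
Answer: $1176082$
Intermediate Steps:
$C = 222$ ($C = 6 \cdot 37 = 222$)
$\left(18657 + \left(C - 334\right) \left(-10187 + 5^{2}\right)\right) + 19281 = \left(18657 + \left(222 - 334\right) \left(-10187 + 5^{2}\right)\right) + 19281 = \left(18657 - 112 \left(-10187 + 25\right)\right) + 19281 = \left(18657 - -1138144\right) + 19281 = \left(18657 + 1138144\right) + 19281 = 1156801 + 19281 = 1176082$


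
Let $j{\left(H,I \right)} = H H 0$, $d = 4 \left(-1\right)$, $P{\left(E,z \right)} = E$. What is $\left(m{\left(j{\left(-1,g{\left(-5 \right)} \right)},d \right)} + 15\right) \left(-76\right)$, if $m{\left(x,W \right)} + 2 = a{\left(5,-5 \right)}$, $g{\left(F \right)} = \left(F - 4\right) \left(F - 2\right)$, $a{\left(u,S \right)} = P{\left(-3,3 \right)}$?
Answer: $-760$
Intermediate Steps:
$a{\left(u,S \right)} = -3$
$g{\left(F \right)} = \left(-4 + F\right) \left(-2 + F\right)$
$d = -4$
$j{\left(H,I \right)} = 0$ ($j{\left(H,I \right)} = H^{2} \cdot 0 = 0$)
$m{\left(x,W \right)} = -5$ ($m{\left(x,W \right)} = -2 - 3 = -5$)
$\left(m{\left(j{\left(-1,g{\left(-5 \right)} \right)},d \right)} + 15\right) \left(-76\right) = \left(-5 + 15\right) \left(-76\right) = 10 \left(-76\right) = -760$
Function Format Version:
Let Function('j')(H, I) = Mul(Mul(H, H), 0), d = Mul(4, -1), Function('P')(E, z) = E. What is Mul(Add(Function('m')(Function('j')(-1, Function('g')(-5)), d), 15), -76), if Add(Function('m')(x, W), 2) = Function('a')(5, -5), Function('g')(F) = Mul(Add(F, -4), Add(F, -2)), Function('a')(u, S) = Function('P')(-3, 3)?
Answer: -760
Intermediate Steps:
Function('a')(u, S) = -3
Function('g')(F) = Mul(Add(-4, F), Add(-2, F))
d = -4
Function('j')(H, I) = 0 (Function('j')(H, I) = Mul(Pow(H, 2), 0) = 0)
Function('m')(x, W) = -5 (Function('m')(x, W) = Add(-2, -3) = -5)
Mul(Add(Function('m')(Function('j')(-1, Function('g')(-5)), d), 15), -76) = Mul(Add(-5, 15), -76) = Mul(10, -76) = -760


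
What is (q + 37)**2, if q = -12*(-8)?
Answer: 17689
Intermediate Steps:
q = 96
(q + 37)**2 = (96 + 37)**2 = 133**2 = 17689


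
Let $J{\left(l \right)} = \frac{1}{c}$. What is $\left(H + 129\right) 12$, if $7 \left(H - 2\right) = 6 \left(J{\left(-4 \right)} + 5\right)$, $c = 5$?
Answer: $\frac{56892}{35} \approx 1625.5$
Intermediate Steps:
$J{\left(l \right)} = \frac{1}{5}$
$H = \frac{226}{35}$ ($H = 2 + \frac{6 \left(\frac{1}{5} + 5\right)}{7} = 2 + \frac{6 \cdot \frac{26}{5}}{7} = 2 + \frac{1}{7} \cdot \frac{156}{5} = 2 + \frac{156}{35} = \frac{226}{35} \approx 6.4571$)
$\left(H + 129\right) 12 = \left(\frac{226}{35} + 129\right) 12 = \frac{4741}{35} \cdot 12 = \frac{56892}{35}$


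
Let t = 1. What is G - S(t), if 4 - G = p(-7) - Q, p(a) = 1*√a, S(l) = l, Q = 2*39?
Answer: 81 - I*√7 ≈ 81.0 - 2.6458*I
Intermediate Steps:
Q = 78
p(a) = √a
G = 82 - I*√7 (G = 4 - (√(-7) - 1*78) = 4 - (I*√7 - 78) = 4 - (-78 + I*√7) = 4 + (78 - I*√7) = 82 - I*√7 ≈ 82.0 - 2.6458*I)
G - S(t) = (82 - I*√7) - 1*1 = (82 - I*√7) - 1 = 81 - I*√7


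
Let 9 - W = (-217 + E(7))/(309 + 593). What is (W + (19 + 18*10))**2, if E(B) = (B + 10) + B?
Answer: 35272220481/813604 ≈ 43353.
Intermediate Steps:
E(B) = 10 + 2*B (E(B) = (10 + B) + B = 10 + 2*B)
W = 8311/902 (W = 9 - (-217 + (10 + 2*7))/(309 + 593) = 9 - (-217 + (10 + 14))/902 = 9 - (-217 + 24)/902 = 9 - (-193)/902 = 9 - 1*(-193/902) = 9 + 193/902 = 8311/902 ≈ 9.2140)
(W + (19 + 18*10))**2 = (8311/902 + (19 + 18*10))**2 = (8311/902 + (19 + 180))**2 = (8311/902 + 199)**2 = (187809/902)**2 = 35272220481/813604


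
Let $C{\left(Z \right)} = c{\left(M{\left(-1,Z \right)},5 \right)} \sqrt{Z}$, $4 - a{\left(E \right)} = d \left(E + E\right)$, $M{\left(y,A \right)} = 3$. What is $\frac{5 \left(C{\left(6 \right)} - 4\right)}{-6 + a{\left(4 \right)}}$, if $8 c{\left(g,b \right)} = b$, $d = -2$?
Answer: $- \frac{10}{7} + \frac{25 \sqrt{6}}{112} \approx -0.88181$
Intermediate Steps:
$c{\left(g,b \right)} = \frac{b}{8}$
$a{\left(E \right)} = 4 + 4 E$ ($a{\left(E \right)} = 4 - - 2 \left(E + E\right) = 4 - - 2 \cdot 2 E = 4 - - 4 E = 4 + 4 E$)
$C{\left(Z \right)} = \frac{5 \sqrt{Z}}{8}$ ($C{\left(Z \right)} = \frac{1}{8} \cdot 5 \sqrt{Z} = \frac{5 \sqrt{Z}}{8}$)
$\frac{5 \left(C{\left(6 \right)} - 4\right)}{-6 + a{\left(4 \right)}} = \frac{5 \left(\frac{5 \sqrt{6}}{8} - 4\right)}{-6 + \left(4 + 4 \cdot 4\right)} = \frac{5 \left(-4 + \frac{5 \sqrt{6}}{8}\right)}{-6 + \left(4 + 16\right)} = \frac{-20 + \frac{25 \sqrt{6}}{8}}{-6 + 20} = \frac{-20 + \frac{25 \sqrt{6}}{8}}{14} = \left(-20 + \frac{25 \sqrt{6}}{8}\right) \frac{1}{14} = - \frac{10}{7} + \frac{25 \sqrt{6}}{112}$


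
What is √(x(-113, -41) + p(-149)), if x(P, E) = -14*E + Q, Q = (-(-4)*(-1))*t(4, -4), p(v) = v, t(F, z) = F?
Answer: √409 ≈ 20.224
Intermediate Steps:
Q = -16 (Q = -(-4)*(-1)*4 = -4*1*4 = -4*4 = -16)
x(P, E) = -16 - 14*E (x(P, E) = -14*E - 16 = -16 - 14*E)
√(x(-113, -41) + p(-149)) = √((-16 - 14*(-41)) - 149) = √((-16 + 574) - 149) = √(558 - 149) = √409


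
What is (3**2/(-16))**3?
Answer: -729/4096 ≈ -0.17798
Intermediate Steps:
(3**2/(-16))**3 = (9*(-1/16))**3 = (-9/16)**3 = -729/4096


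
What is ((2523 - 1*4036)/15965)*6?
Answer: -9078/15965 ≈ -0.56862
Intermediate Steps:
((2523 - 1*4036)/15965)*6 = ((2523 - 4036)*(1/15965))*6 = -1513*1/15965*6 = -1513/15965*6 = -9078/15965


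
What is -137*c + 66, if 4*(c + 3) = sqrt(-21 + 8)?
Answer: 477 - 137*I*sqrt(13)/4 ≈ 477.0 - 123.49*I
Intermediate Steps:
c = -3 + I*sqrt(13)/4 (c = -3 + sqrt(-21 + 8)/4 = -3 + sqrt(-13)/4 = -3 + (I*sqrt(13))/4 = -3 + I*sqrt(13)/4 ≈ -3.0 + 0.90139*I)
-137*c + 66 = -137*(-3 + I*sqrt(13)/4) + 66 = (411 - 137*I*sqrt(13)/4) + 66 = 477 - 137*I*sqrt(13)/4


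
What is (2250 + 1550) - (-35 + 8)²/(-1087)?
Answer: 4131329/1087 ≈ 3800.7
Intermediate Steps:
(2250 + 1550) - (-35 + 8)²/(-1087) = 3800 - (-27)²*(-1)/1087 = 3800 - 729*(-1)/1087 = 3800 - 1*(-729/1087) = 3800 + 729/1087 = 4131329/1087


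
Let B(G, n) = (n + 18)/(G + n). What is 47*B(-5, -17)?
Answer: -47/22 ≈ -2.1364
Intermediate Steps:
B(G, n) = (18 + n)/(G + n)
47*B(-5, -17) = 47*((18 - 17)/(-5 - 17)) = 47*(1/(-22)) = 47*(-1/22*1) = 47*(-1/22) = -47/22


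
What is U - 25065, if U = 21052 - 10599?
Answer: -14612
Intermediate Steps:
U = 10453
U - 25065 = 10453 - 25065 = -14612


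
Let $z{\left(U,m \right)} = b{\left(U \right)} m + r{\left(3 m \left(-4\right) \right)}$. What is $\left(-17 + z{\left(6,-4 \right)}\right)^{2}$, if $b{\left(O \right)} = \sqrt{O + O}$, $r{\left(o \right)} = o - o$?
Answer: $481 + 272 \sqrt{3} \approx 952.12$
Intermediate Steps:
$r{\left(o \right)} = 0$
$b{\left(O \right)} = \sqrt{2} \sqrt{O}$ ($b{\left(O \right)} = \sqrt{2 O} = \sqrt{2} \sqrt{O}$)
$z{\left(U,m \right)} = m \sqrt{2} \sqrt{U}$ ($z{\left(U,m \right)} = \sqrt{2} \sqrt{U} m + 0 = m \sqrt{2} \sqrt{U} + 0 = m \sqrt{2} \sqrt{U}$)
$\left(-17 + z{\left(6,-4 \right)}\right)^{2} = \left(-17 - 4 \sqrt{2} \sqrt{6}\right)^{2} = \left(-17 - 8 \sqrt{3}\right)^{2}$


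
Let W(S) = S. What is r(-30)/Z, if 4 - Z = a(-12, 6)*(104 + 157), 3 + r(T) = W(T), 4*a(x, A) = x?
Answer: -33/787 ≈ -0.041931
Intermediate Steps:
a(x, A) = x/4
r(T) = -3 + T
Z = 787 (Z = 4 - (¼)*(-12)*(104 + 157) = 4 - (-3)*261 = 4 - 1*(-783) = 4 + 783 = 787)
r(-30)/Z = (-3 - 30)/787 = -33*1/787 = -33/787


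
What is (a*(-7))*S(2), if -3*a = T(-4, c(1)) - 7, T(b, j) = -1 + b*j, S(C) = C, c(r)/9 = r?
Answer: -616/3 ≈ -205.33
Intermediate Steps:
c(r) = 9*r
a = 44/3 (a = -((-1 - 36) - 7)/3 = -(-37 - 7)/3 = -⅓*(-44) = 44/3 ≈ 14.667)
(a*(-7))*S(2) = ((44/3)*(-7))*2 = -308/3*2 = -616/3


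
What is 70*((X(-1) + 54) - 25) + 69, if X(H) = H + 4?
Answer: 2309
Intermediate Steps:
X(H) = 4 + H
70*((X(-1) + 54) - 25) + 69 = 70*(((4 - 1) + 54) - 25) + 69 = 70*((3 + 54) - 25) + 69 = 70*(57 - 25) + 69 = 70*32 + 69 = 2240 + 69 = 2309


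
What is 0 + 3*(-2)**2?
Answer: 12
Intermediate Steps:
0 + 3*(-2)**2 = 0 + 3*4 = 0 + 12 = 12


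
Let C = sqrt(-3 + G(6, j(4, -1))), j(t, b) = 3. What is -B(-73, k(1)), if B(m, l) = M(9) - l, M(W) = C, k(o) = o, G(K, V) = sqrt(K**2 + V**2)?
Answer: 1 - sqrt(-3 + 3*sqrt(5)) ≈ -0.92567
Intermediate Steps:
C = sqrt(-3 + 3*sqrt(5)) (C = sqrt(-3 + sqrt(6**2 + 3**2)) = sqrt(-3 + sqrt(36 + 9)) = sqrt(-3 + sqrt(45)) = sqrt(-3 + 3*sqrt(5)) ≈ 1.9257)
M(W) = sqrt(-3 + 3*sqrt(5))
B(m, l) = sqrt(-3 + 3*sqrt(5)) - l
-B(-73, k(1)) = -(sqrt(-3 + 3*sqrt(5)) - 1*1) = -(sqrt(-3 + 3*sqrt(5)) - 1) = -(-1 + sqrt(-3 + 3*sqrt(5))) = 1 - sqrt(-3 + 3*sqrt(5))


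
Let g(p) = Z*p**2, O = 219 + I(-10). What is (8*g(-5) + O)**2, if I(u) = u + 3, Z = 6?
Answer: 1993744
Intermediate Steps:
I(u) = 3 + u
O = 212 (O = 219 + (3 - 10) = 219 - 7 = 212)
g(p) = 6*p**2
(8*g(-5) + O)**2 = (8*(6*(-5)**2) + 212)**2 = (8*(6*25) + 212)**2 = (8*150 + 212)**2 = (1200 + 212)**2 = 1412**2 = 1993744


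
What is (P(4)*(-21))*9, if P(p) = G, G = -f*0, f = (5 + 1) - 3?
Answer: 0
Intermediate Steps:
f = 3 (f = 6 - 3 = 3)
G = 0 (G = -1*3*0 = -3*0 = 0)
P(p) = 0
(P(4)*(-21))*9 = (0*(-21))*9 = 0*9 = 0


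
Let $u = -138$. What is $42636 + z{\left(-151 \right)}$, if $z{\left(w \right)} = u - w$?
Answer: $42649$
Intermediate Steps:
$z{\left(w \right)} = -138 - w$
$42636 + z{\left(-151 \right)} = 42636 - -13 = 42636 + \left(-138 + 151\right) = 42636 + 13 = 42649$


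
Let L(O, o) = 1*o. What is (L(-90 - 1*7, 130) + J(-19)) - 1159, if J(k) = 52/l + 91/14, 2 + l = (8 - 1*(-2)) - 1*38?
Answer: -30727/30 ≈ -1024.2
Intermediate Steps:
L(O, o) = o
l = -30 (l = -2 + ((8 - 1*(-2)) - 1*38) = -2 + ((8 + 2) - 38) = -2 + (10 - 38) = -2 - 28 = -30)
J(k) = 143/30 (J(k) = 52/(-30) + 91/14 = 52*(-1/30) + 91*(1/14) = -26/15 + 13/2 = 143/30)
(L(-90 - 1*7, 130) + J(-19)) - 1159 = (130 + 143/30) - 1159 = 4043/30 - 1159 = -30727/30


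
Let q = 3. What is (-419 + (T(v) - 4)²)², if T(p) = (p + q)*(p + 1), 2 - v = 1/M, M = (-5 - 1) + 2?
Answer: 4042797889/65536 ≈ 61688.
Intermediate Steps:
M = -4 (M = -6 + 2 = -4)
v = 9/4 (v = 2 - 1/(-4) = 2 - 1*(-¼) = 2 + ¼ = 9/4 ≈ 2.2500)
T(p) = (1 + p)*(3 + p) (T(p) = (p + 3)*(p + 1) = (3 + p)*(1 + p) = (1 + p)*(3 + p))
(-419 + (T(v) - 4)²)² = (-419 + ((3 + (9/4)² + 4*(9/4)) - 4)²)² = (-419 + ((3 + 81/16 + 9) - 4)²)² = (-419 + (273/16 - 4)²)² = (-419 + (209/16)²)² = (-419 + 43681/256)² = (-63583/256)² = 4042797889/65536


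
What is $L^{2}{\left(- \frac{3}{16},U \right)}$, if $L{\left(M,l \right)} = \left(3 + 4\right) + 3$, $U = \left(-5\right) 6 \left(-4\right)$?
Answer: $100$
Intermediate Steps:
$U = 120$ ($U = \left(-30\right) \left(-4\right) = 120$)
$L{\left(M,l \right)} = 10$ ($L{\left(M,l \right)} = 7 + 3 = 10$)
$L^{2}{\left(- \frac{3}{16},U \right)} = 10^{2} = 100$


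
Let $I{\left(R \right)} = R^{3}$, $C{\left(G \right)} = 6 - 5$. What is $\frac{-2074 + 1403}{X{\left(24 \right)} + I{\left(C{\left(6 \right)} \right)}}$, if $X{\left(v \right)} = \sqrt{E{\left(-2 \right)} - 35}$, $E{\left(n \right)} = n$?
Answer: $\frac{671 i}{\sqrt{37} - i} \approx -17.658 + 107.41 i$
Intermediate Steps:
$C{\left(G \right)} = 1$
$X{\left(v \right)} = i \sqrt{37}$ ($X{\left(v \right)} = \sqrt{-2 - 35} = \sqrt{-37} = i \sqrt{37}$)
$\frac{-2074 + 1403}{X{\left(24 \right)} + I{\left(C{\left(6 \right)} \right)}} = \frac{-2074 + 1403}{i \sqrt{37} + 1^{3}} = - \frac{671}{i \sqrt{37} + 1} = - \frac{671}{1 + i \sqrt{37}}$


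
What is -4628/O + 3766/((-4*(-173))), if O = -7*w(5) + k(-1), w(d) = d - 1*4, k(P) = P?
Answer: 101022/173 ≈ 583.94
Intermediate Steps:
w(d) = -4 + d (w(d) = d - 4 = -4 + d)
O = -8 (O = -7*(-4 + 5) - 1 = -7*1 - 1 = -7 - 1 = -8)
-4628/O + 3766/((-4*(-173))) = -4628/(-8) + 3766/((-4*(-173))) = -4628*(-⅛) + 3766/692 = 1157/2 + 3766*(1/692) = 1157/2 + 1883/346 = 101022/173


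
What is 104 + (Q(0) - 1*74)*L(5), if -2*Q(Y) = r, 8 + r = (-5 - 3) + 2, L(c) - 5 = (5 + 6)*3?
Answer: -2442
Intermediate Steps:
L(c) = 38 (L(c) = 5 + (5 + 6)*3 = 5 + 11*3 = 5 + 33 = 38)
r = -14 (r = -8 + ((-5 - 3) + 2) = -8 + (-8 + 2) = -8 - 6 = -14)
Q(Y) = 7 (Q(Y) = -½*(-14) = 7)
104 + (Q(0) - 1*74)*L(5) = 104 + (7 - 1*74)*38 = 104 + (7 - 74)*38 = 104 - 67*38 = 104 - 2546 = -2442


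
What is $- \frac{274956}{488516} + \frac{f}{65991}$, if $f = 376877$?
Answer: $\frac{41491455784}{8059414839} \approx 5.1482$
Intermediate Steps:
$- \frac{274956}{488516} + \frac{f}{65991} = - \frac{274956}{488516} + \frac{376877}{65991} = \left(-274956\right) \frac{1}{488516} + 376877 \cdot \frac{1}{65991} = - \frac{68739}{122129} + \frac{376877}{65991} = \frac{41491455784}{8059414839}$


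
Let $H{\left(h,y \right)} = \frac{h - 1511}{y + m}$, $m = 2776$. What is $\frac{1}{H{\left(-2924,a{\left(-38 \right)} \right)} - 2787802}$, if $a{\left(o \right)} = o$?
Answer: $- \frac{2738}{7633006311} \approx -3.5871 \cdot 10^{-7}$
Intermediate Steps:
$H{\left(h,y \right)} = \frac{-1511 + h}{2776 + y}$ ($H{\left(h,y \right)} = \frac{h - 1511}{y + 2776} = \frac{-1511 + h}{2776 + y}$)
$\frac{1}{H{\left(-2924,a{\left(-38 \right)} \right)} - 2787802} = \frac{1}{\frac{-1511 - 2924}{2776 - 38} - 2787802} = \frac{1}{\frac{1}{2738} \left(-4435\right) - 2787802} = \frac{1}{- \frac{4435}{2738} - 2787802} = \frac{1}{- \frac{7633006311}{2738}} = - \frac{2738}{7633006311}$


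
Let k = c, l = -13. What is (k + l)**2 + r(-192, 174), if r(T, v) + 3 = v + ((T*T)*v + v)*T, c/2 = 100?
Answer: -1231550780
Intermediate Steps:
c = 200 (c = 2*100 = 200)
k = 200
r(T, v) = -3 + v + T*(v + v*T**2) (r(T, v) = -3 + (v + ((T*T)*v + v)*T) = -3 + (v + (T**2*v + v)*T) = -3 + (v + (v*T**2 + v)*T) = -3 + (v + (v + v*T**2)*T) = -3 + (v + T*(v + v*T**2)) = -3 + v + T*(v + v*T**2))
(k + l)**2 + r(-192, 174) = (200 - 13)**2 + (-3 + 174 - 192*174 + 174*(-192)**3) = 187**2 + (-3 + 174 - 33408 + 174*(-7077888)) = 34969 + (-3 + 174 - 33408 - 1231552512) = 34969 - 1231585749 = -1231550780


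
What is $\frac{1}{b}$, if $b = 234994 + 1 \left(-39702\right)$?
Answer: $\frac{1}{195292} \approx 5.1205 \cdot 10^{-6}$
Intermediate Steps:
$b = 195292$ ($b = 234994 - 39702 = 195292$)
$\frac{1}{b} = \frac{1}{195292}$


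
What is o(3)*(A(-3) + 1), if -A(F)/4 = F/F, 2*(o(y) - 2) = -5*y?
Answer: 33/2 ≈ 16.500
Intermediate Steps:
o(y) = 2 - 5*y/2 (o(y) = 2 + (-5*y)/2 = 2 - 5*y/2)
A(F) = -4 (A(F) = -4*F/F = -4*1 = -4)
o(3)*(A(-3) + 1) = (2 - 5/2*3)*(-4 + 1) = (2 - 15/2)*(-3) = -11/2*(-3) = 33/2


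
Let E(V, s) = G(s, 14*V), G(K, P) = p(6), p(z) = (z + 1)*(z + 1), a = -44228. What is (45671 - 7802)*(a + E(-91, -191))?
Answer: -1673014551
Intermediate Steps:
p(z) = (1 + z)² (p(z) = (1 + z)*(1 + z) = (1 + z)²)
G(K, P) = 49 (G(K, P) = (1 + 6)² = 7² = 49)
E(V, s) = 49
(45671 - 7802)*(a + E(-91, -191)) = (45671 - 7802)*(-44228 + 49) = 37869*(-44179) = -1673014551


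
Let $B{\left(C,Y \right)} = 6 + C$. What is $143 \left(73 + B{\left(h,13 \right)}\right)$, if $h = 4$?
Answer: $11869$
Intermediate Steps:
$143 \left(73 + B{\left(h,13 \right)}\right) = 143 \left(73 + \left(6 + 4\right)\right) = 143 \left(73 + 10\right) = 143 \cdot 83 = 11869$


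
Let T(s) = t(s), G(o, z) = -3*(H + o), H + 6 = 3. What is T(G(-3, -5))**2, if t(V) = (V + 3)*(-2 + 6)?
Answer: 7056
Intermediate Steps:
H = -3 (H = -6 + 3 = -3)
t(V) = 12 + 4*V (t(V) = (3 + V)*4 = 12 + 4*V)
G(o, z) = 9 - 3*o (G(o, z) = -3*(-3 + o) = 9 - 3*o)
T(s) = 12 + 4*s
T(G(-3, -5))**2 = (12 + 4*(9 - 3*(-3)))**2 = (12 + 4*(9 + 9))**2 = (12 + 4*18)**2 = (12 + 72)**2 = 84**2 = 7056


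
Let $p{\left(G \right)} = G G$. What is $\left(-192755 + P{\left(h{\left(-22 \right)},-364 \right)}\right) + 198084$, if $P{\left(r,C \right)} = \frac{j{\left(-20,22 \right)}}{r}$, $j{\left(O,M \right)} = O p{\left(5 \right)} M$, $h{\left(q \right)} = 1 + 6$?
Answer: $\frac{26303}{7} \approx 3757.6$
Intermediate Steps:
$p{\left(G \right)} = G^{2}$
$h{\left(q \right)} = 7$
$j{\left(O,M \right)} = 25 M O$ ($j{\left(O,M \right)} = O 5^{2} M = O 25 M = 25 O M = 25 M O$)
$P{\left(r,C \right)} = - \frac{11000}{r}$ ($P{\left(r,C \right)} = \frac{25 \cdot 22 \left(-20\right)}{r} = - \frac{11000}{r}$)
$\left(-192755 + P{\left(h{\left(-22 \right)},-364 \right)}\right) + 198084 = \left(-192755 - \frac{11000}{7}\right) + 198084 = - \frac{1360285}{7} + 198084 = \frac{26303}{7}$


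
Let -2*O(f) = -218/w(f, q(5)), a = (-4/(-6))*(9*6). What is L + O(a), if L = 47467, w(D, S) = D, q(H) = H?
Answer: 1708921/36 ≈ 47470.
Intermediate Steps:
a = 36 (a = -4*(-1/6)*54 = (2/3)*54 = 36)
O(f) = 109/f (O(f) = -(-109)/f = 109/f)
L + O(a) = 47467 + 109/36 = 1708921/36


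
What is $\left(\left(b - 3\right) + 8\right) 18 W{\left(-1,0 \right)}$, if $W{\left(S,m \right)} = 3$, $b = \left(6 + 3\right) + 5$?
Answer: $1026$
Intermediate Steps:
$b = 14$ ($b = 9 + 5 = 14$)
$\left(\left(b - 3\right) + 8\right) 18 W{\left(-1,0 \right)} = \left(\left(14 - 3\right) + 8\right) 18 \cdot 3 = \left(11 + 8\right) 18 \cdot 3 = 19 \cdot 18 \cdot 3 = 342 \cdot 3 = 1026$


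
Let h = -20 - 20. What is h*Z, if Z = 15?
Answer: -600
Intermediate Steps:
h = -40
h*Z = -40*15 = -600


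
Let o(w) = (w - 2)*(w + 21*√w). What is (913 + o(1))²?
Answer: 793881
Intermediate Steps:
o(w) = (-2 + w)*(w + 21*√w)
(913 + o(1))² = (913 + (1² - 42*√1 - 2*1 + 21*1^(3/2)))² = (913 + (1 - 42*1 - 2 + 21*1))² = (913 + (1 - 42 - 2 + 21))² = (913 - 22)² = 891² = 793881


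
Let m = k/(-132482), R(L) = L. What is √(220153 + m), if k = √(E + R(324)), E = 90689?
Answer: √(3864011047769572 - 132482*√91013)/132482 ≈ 469.20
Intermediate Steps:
k = √91013 (k = √(90689 + 324) = √91013 ≈ 301.68)
m = -√91013/132482 (m = √91013/(-132482) = √91013*(-1/132482) = -√91013/132482 ≈ -0.0022772)
√(220153 + m) = √(220153 - √91013/132482)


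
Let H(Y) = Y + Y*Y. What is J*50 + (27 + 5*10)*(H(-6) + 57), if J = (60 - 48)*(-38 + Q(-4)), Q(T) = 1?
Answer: -15501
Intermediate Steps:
H(Y) = Y + Y²
J = -444 (J = (60 - 48)*(-38 + 1) = 12*(-37) = -444)
J*50 + (27 + 5*10)*(H(-6) + 57) = -444*50 + (27 + 5*10)*(-6*(1 - 6) + 57) = -22200 + (27 + 50)*(-6*(-5) + 57) = -22200 + 77*(30 + 57) = -22200 + 77*87 = -22200 + 6699 = -15501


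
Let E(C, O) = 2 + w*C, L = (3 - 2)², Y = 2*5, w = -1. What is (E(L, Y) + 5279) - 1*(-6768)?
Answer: 12048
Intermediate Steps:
Y = 10
L = 1 (L = 1² = 1)
E(C, O) = 2 - C
(E(L, Y) + 5279) - 1*(-6768) = ((2 - 1*1) + 5279) - 1*(-6768) = ((2 - 1) + 5279) + 6768 = (1 + 5279) + 6768 = 5280 + 6768 = 12048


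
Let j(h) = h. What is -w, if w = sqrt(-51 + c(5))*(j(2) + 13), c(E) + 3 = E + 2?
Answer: -15*I*sqrt(47) ≈ -102.83*I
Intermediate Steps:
c(E) = -1 + E (c(E) = -3 + (E + 2) = -3 + (2 + E) = -1 + E)
w = 15*I*sqrt(47) (w = sqrt(-51 + (-1 + 5))*(2 + 13) = sqrt(-51 + 4)*15 = sqrt(-47)*15 = (I*sqrt(47))*15 = 15*I*sqrt(47) ≈ 102.83*I)
-w = -15*I*sqrt(47)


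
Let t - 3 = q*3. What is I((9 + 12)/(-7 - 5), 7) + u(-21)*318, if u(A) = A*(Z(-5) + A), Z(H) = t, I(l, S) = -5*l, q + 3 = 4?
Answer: 400715/4 ≈ 1.0018e+5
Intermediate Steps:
q = 1 (q = -3 + 4 = 1)
t = 6 (t = 3 + 1*3 = 3 + 3 = 6)
Z(H) = 6
u(A) = A*(6 + A)
I((9 + 12)/(-7 - 5), 7) + u(-21)*318 = -5*(9 + 12)/(-7 - 5) - 21*(6 - 21)*318 = -105/(-12) - 21*(-15)*318 = -105*(-1)/12 + 315*318 = -5*(-7/4) + 100170 = 35/4 + 100170 = 400715/4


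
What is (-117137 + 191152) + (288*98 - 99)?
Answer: 102140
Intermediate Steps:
(-117137 + 191152) + (288*98 - 99) = 74015 + (28224 - 99) = 74015 + 28125 = 102140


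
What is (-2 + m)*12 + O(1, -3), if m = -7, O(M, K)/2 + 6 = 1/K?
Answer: -362/3 ≈ -120.67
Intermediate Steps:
O(M, K) = -12 + 2/K
(-2 + m)*12 + O(1, -3) = (-2 - 7)*12 + (-12 + 2/(-3)) = -9*12 + (-12 + 2*(-⅓)) = -108 + (-12 - ⅔) = -108 - 38/3 = -362/3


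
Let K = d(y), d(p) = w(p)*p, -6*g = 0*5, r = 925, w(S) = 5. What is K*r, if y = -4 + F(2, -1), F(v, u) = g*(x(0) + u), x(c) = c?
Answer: -18500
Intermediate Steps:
g = 0 (g = -0*5 = -⅙*0 = 0)
F(v, u) = 0 (F(v, u) = 0*(0 + u) = 0*u = 0)
y = -4 (y = -4 + 0 = -4)
d(p) = 5*p
K = -20 (K = 5*(-4) = -20)
K*r = -20*925 = -18500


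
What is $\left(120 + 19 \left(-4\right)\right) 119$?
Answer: $5236$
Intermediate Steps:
$\left(120 + 19 \left(-4\right)\right) 119 = \left(120 - 76\right) 119 = 44 \cdot 119 = 5236$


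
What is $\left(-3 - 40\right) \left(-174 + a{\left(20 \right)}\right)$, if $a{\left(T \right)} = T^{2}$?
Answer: $-9718$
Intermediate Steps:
$\left(-3 - 40\right) \left(-174 + a{\left(20 \right)}\right) = \left(-3 - 40\right) \left(-174 + 20^{2}\right) = \left(-3 - 40\right) \left(-174 + 400\right) = \left(-43\right) 226 = -9718$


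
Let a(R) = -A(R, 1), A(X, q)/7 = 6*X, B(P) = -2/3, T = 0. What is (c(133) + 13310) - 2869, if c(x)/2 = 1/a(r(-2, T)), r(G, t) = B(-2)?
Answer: 146175/14 ≈ 10441.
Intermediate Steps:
B(P) = -⅔ (B(P) = -2*⅓ = -⅔)
r(G, t) = -⅔
A(X, q) = 42*X (A(X, q) = 7*(6*X) = 42*X)
a(R) = -42*R
c(x) = 1/14 (c(x) = 2/((-42*(-⅔))) = 2/28 = 2*(1/28) = 1/14)
(c(133) + 13310) - 2869 = (1/14 + 13310) - 2869 = 186341/14 - 2869 = 146175/14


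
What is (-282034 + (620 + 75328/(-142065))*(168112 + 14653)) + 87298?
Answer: 291937518868/2583 ≈ 1.1302e+8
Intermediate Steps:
(-282034 + (620 + 75328/(-142065))*(168112 + 14653)) + 87298 = (-282034 + (620 + 75328*(-1/142065))*182765) + 87298 = (-282034 + (620 - 6848/12915)*182765) + 87298 = (-282034 + (8000452/12915)*182765) + 87298 = (-282034 + 292440521956/2583) + 87298 = 291712028134/2583 + 87298 = 291937518868/2583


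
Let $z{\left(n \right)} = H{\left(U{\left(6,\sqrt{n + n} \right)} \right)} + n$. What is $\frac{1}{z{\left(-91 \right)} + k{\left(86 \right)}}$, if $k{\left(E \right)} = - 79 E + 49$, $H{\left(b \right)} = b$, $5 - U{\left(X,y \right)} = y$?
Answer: $\frac{i}{\sqrt{182} - 6831 i} \approx -0.00014639 + 2.8911 \cdot 10^{-7} i$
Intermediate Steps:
$U{\left(X,y \right)} = 5 - y$
$z{\left(n \right)} = 5 + n - \sqrt{2} \sqrt{n}$ ($z{\left(n \right)} = \left(5 - \sqrt{n + n}\right) + n = \left(5 - \sqrt{2 n}\right) + n = \left(5 - \sqrt{2} \sqrt{n}\right) + n = 5 + n - \sqrt{2} \sqrt{n}$)
$k{\left(E \right)} = 49 - 79 E$
$\frac{1}{z{\left(-91 \right)} + k{\left(86 \right)}} = \frac{1}{\left(5 - 91 - \sqrt{2} \sqrt{-91}\right) + \left(49 - 6794\right)} = \frac{1}{\left(5 - 91 - \sqrt{2} i \sqrt{91}\right) + \left(49 - 6794\right)} = \frac{1}{\left(5 - 91 - i \sqrt{182}\right) - 6745} = \frac{1}{\left(-86 - i \sqrt{182}\right) - 6745} = \frac{1}{-6831 - i \sqrt{182}}$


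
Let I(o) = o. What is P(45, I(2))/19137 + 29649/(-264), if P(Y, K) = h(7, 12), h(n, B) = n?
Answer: -189130355/1684056 ≈ -112.31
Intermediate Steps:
P(Y, K) = 7
P(45, I(2))/19137 + 29649/(-264) = 7/19137 + 29649/(-264) = 7*(1/19137) + 29649*(-1/264) = 7/19137 - 9883/88 = -189130355/1684056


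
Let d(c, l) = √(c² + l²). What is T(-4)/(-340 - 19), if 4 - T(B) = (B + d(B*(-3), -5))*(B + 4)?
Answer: -4/359 ≈ -0.011142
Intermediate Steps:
T(B) = 4 - (4 + B)*(B + √(25 + 9*B²)) (T(B) = 4 - (B + √((B*(-3))² + (-5)²))*(B + 4) = 4 - (B + √((-3*B)² + 25))*(4 + B) = 4 - (B + √(9*B² + 25))*(4 + B) = 4 - (B + √(25 + 9*B²))*(4 + B) = 4 - (4 + B)*(B + √(25 + 9*B²)))
T(-4)/(-340 - 19) = (4 - 1*(-4)² - 4*(-4) - 4*√(25 + 9*(-4)²) - 1*(-4)*√(25 + 9*(-4)²))/(-340 - 19) = (4 - 1*16 + 16 - 4*√(25 + 9*16) - 1*(-4)*√(25 + 9*16))/(-359) = (4 - 16 + 16 - 4*√(25 + 144) - 1*(-4)*√(25 + 144))*(-1/359) = (4 - 16 + 16 - 4*√169 - 1*(-4)*√169)*(-1/359) = (4 - 16 + 16 - 4*13 - 1*(-4)*13)*(-1/359) = (4 - 16 + 16 - 52 + 52)*(-1/359) = 4*(-1/359) = -4/359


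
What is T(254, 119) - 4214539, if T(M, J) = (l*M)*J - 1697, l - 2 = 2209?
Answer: 62613450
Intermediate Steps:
l = 2211 (l = 2 + 2209 = 2211)
T(M, J) = -1697 + 2211*J*M (T(M, J) = (2211*M)*J - 1697 = 2211*J*M - 1697 = -1697 + 2211*J*M)
T(254, 119) - 4214539 = (-1697 + 2211*119*254) - 4214539 = (-1697 + 66829686) - 4214539 = 66827989 - 4214539 = 62613450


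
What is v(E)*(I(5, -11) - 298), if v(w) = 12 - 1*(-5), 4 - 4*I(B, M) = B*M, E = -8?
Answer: -19261/4 ≈ -4815.3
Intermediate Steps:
I(B, M) = 1 - B*M/4
v(w) = 17 (v(w) = 12 + 5 = 17)
v(E)*(I(5, -11) - 298) = 17*((1 - 1/4*5*(-11)) - 298) = 17*((1 + 55/4) - 298) = 17*(59/4 - 298) = 17*(-1133/4) = -19261/4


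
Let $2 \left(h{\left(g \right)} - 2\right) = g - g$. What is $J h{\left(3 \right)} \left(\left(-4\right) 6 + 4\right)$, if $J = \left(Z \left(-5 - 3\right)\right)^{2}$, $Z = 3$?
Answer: $-23040$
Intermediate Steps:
$h{\left(g \right)} = 2$ ($h{\left(g \right)} = 2 + \frac{g - g}{2} = 2 + \frac{1}{2} \cdot 0 = 2 + 0 = 2$)
$J = 576$ ($J = \left(3 \left(-5 - 3\right)\right)^{2} = \left(3 \left(-8\right)\right)^{2} = \left(-24\right)^{2} = 576$)
$J h{\left(3 \right)} \left(\left(-4\right) 6 + 4\right) = 576 \cdot 2 \left(\left(-4\right) 6 + 4\right) = 1152 \left(-24 + 4\right) = 1152 \left(-20\right) = -23040$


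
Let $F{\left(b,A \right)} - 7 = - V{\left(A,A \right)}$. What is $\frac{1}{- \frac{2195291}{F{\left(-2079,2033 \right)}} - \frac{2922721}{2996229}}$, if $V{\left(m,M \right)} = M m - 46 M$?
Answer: $- \frac{12103458804156}{5228923976005} \approx -2.3147$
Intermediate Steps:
$V{\left(m,M \right)} = - 46 M + M m$
$F{\left(b,A \right)} = 7 - A \left(-46 + A\right)$
$\frac{1}{- \frac{2195291}{F{\left(-2079,2033 \right)}} - \frac{2922721}{2996229}} = \frac{1}{- \frac{2195291}{7 - 2033 \left(-46 + 2033\right)} - \frac{2922721}{2996229}} = \frac{1}{- \frac{2195291}{7 - 2033 \cdot 1987} - \frac{2922721}{2996229}} = \frac{1}{- \frac{2195291}{7 - 4039571} - \frac{2922721}{2996229}} = \frac{1}{- \frac{2195291}{-4039564} - \frac{2922721}{2996229}} = \frac{1}{\left(-2195291\right) \left(- \frac{1}{4039564}\right) - \frac{2922721}{2996229}} = \frac{1}{\frac{2195291}{4039564} - \frac{2922721}{2996229}} = \frac{1}{- \frac{5228923976005}{12103458804156}} = - \frac{12103458804156}{5228923976005}$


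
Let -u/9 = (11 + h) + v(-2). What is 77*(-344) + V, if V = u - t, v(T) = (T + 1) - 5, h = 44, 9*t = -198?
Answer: -26907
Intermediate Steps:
t = -22 (t = (⅑)*(-198) = -22)
v(T) = -4 + T (v(T) = (1 + T) - 5 = -4 + T)
u = -441 (u = -9*((11 + 44) + (-4 - 2)) = -9*(55 - 6) = -9*49 = -441)
V = -419 (V = -441 - 1*(-22) = -441 + 22 = -419)
77*(-344) + V = 77*(-344) - 419 = -26488 - 419 = -26907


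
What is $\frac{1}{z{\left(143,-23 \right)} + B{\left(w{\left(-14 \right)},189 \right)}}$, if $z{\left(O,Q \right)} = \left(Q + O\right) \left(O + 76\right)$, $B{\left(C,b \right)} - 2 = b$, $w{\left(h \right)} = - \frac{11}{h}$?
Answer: $\frac{1}{26471} \approx 3.7777 \cdot 10^{-5}$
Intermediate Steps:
$B{\left(C,b \right)} = 2 + b$
$z{\left(O,Q \right)} = \left(76 + O\right) \left(O + Q\right)$ ($z{\left(O,Q \right)} = \left(O + Q\right) \left(76 + O\right) = \left(76 + O\right) \left(O + Q\right)$)
$\frac{1}{z{\left(143,-23 \right)} + B{\left(w{\left(-14 \right)},189 \right)}} = \frac{1}{\left(143^{2} + 76 \cdot 143 + 76 \left(-23\right) + 143 \left(-23\right)\right) + \left(2 + 189\right)} = \frac{1}{\left(20449 + 10868 - 1748 - 3289\right) + 191} = \frac{1}{26280 + 191} = \frac{1}{26471}$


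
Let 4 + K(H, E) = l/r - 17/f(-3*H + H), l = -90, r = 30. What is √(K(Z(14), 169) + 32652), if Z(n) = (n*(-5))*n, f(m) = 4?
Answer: 3*√14507/2 ≈ 180.67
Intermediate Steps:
Z(n) = -5*n² (Z(n) = (-5*n)*n = -5*n²)
K(H, E) = -45/4 (K(H, E) = -4 + (-90/30 - 17/4) = -4 + (-90*1/30 - 17*¼) = -4 + (-3 - 17/4) = -4 - 29/4 = -45/4)
√(K(Z(14), 169) + 32652) = √(-45/4 + 32652) = √(130563/4) = 3*√14507/2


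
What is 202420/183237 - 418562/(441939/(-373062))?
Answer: 9537489823152136/26993192181 ≈ 3.5333e+5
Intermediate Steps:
202420/183237 - 418562/(441939/(-373062)) = 202420*(1/183237) - 418562/(441939*(-1/373062)) = 202420/183237 - 418562/(-147313/124354) = 202420/183237 - 418562*(-124354/147313) = 202420/183237 + 52049858948/147313 = 9537489823152136/26993192181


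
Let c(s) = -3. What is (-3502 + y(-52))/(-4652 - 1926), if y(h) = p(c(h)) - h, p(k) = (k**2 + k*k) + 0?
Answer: 12/23 ≈ 0.52174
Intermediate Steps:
p(k) = 2*k**2 (p(k) = (k**2 + k**2) + 0 = 2*k**2 + 0 = 2*k**2)
y(h) = 18 - h (y(h) = 2*(-3)**2 - h = 2*9 - h = 18 - h)
(-3502 + y(-52))/(-4652 - 1926) = (-3502 + (18 - 1*(-52)))/(-4652 - 1926) = (-3502 + (18 + 52))/(-6578) = (-3502 + 70)*(-1/6578) = -3432*(-1/6578) = 12/23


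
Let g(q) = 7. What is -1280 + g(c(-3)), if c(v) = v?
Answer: -1273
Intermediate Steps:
-1280 + g(c(-3)) = -1280 + 7 = -1273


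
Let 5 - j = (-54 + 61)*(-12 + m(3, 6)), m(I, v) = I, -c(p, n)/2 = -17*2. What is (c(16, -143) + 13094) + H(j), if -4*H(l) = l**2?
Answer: 12006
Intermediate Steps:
c(p, n) = 68 (c(p, n) = -(-34)*2 = -2*(-34) = 68)
j = 68 (j = 5 - (-54 + 61)*(-12 + 3) = 5 - 7*(-9) = 5 - 1*(-63) = 5 + 63 = 68)
H(l) = -l**2/4
(c(16, -143) + 13094) + H(j) = (68 + 13094) - 1/4*68**2 = 13162 - 1/4*4624 = 13162 - 1156 = 12006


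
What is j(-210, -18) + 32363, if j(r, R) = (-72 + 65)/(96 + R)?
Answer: 2524307/78 ≈ 32363.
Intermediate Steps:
j(r, R) = -7/(96 + R)
j(-210, -18) + 32363 = -7/(96 - 18) + 32363 = -7/78 + 32363 = 2524307/78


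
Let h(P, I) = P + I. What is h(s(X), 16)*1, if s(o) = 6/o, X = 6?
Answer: 17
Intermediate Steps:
h(P, I) = I + P
h(s(X), 16)*1 = (16 + 6/6)*1 = (16 + 6*(1/6))*1 = (16 + 1)*1 = 17*1 = 17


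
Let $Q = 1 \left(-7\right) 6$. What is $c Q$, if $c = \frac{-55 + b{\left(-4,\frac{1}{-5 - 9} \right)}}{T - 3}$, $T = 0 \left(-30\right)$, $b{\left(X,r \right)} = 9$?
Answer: $-644$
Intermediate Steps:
$T = 0$
$Q = -42$ ($Q = \left(-7\right) 6 = -42$)
$c = \frac{46}{3}$ ($c = \frac{-55 + 9}{0 - 3} = - \frac{46}{-3} = \left(-46\right) \left(- \frac{1}{3}\right) = \frac{46}{3} \approx 15.333$)
$c Q = \frac{46}{3} \left(-42\right) = -644$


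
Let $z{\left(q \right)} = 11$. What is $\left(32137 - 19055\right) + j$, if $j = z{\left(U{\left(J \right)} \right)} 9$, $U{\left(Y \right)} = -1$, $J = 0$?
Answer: $13181$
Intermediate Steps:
$j = 99$ ($j = 11 \cdot 9 = 99$)
$\left(32137 - 19055\right) + j = \left(32137 - 19055\right) + 99 = 13082 + 99 = 13181$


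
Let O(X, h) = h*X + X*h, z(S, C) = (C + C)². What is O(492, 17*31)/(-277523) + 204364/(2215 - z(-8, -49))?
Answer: -60547409324/2050617447 ≈ -29.526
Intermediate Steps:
z(S, C) = 4*C² (z(S, C) = (2*C)² = 4*C²)
O(X, h) = 2*X*h (O(X, h) = X*h + X*h = 2*X*h)
O(492, 17*31)/(-277523) + 204364/(2215 - z(-8, -49)) = (2*492*(17*31))/(-277523) + 204364/(2215 - 4*(-49)²) = (2*492*527)*(-1/277523) + 204364/(2215 - 4*2401) = 518568*(-1/277523) + 204364/(2215 - 1*9604) = -518568/277523 + 204364/(2215 - 9604) = -518568/277523 + 204364/(-7389) = -518568/277523 + 204364*(-1/7389) = -518568/277523 - 204364/7389 = -60547409324/2050617447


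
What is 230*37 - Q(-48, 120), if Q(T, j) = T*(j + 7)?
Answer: 14606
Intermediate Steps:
Q(T, j) = T*(7 + j)
230*37 - Q(-48, 120) = 230*37 - (-48)*(7 + 120) = 8510 - (-48)*127 = 8510 - 1*(-6096) = 8510 + 6096 = 14606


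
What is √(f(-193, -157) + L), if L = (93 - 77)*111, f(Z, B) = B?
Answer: √1619 ≈ 40.237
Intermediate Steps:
L = 1776 (L = 16*111 = 1776)
√(f(-193, -157) + L) = √(-157 + 1776) = √1619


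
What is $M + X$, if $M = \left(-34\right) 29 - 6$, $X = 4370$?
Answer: $3378$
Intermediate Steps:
$M = -992$ ($M = -986 - 6 = -992$)
$M + X = -992 + 4370 = 3378$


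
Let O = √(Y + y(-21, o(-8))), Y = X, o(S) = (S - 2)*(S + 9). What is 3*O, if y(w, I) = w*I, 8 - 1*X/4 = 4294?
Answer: 3*I*√16934 ≈ 390.39*I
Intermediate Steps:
X = -17144 (X = 32 - 4*4294 = 32 - 17176 = -17144)
o(S) = (-2 + S)*(9 + S)
Y = -17144
y(w, I) = I*w
O = I*√16934 (O = √(-17144 + (-18 + (-8)² + 7*(-8))*(-21)) = √(-17144 + (-18 + 64 - 56)*(-21)) = √(-17144 - 10*(-21)) = √(-17144 + 210) = √(-16934) = I*√16934 ≈ 130.13*I)
3*O = 3*(I*√16934) = 3*I*√16934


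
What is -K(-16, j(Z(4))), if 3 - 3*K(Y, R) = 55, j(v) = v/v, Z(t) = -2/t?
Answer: 52/3 ≈ 17.333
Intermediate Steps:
j(v) = 1
K(Y, R) = -52/3 (K(Y, R) = 1 - ⅓*55 = 1 - 55/3 = -52/3)
-K(-16, j(Z(4))) = -1*(-52/3) = 52/3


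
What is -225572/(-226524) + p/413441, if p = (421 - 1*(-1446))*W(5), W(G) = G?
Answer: 23843828698/23413577271 ≈ 1.0184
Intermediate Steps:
p = 9335 (p = (421 - 1*(-1446))*5 = (421 + 1446)*5 = 1867*5 = 9335)
-225572/(-226524) + p/413441 = -225572/(-226524) + 9335/413441 = -225572*(-1/226524) + 9335*(1/413441) = 56393/56631 + 9335/413441 = 23843828698/23413577271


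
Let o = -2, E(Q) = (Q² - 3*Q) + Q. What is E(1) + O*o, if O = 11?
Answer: -23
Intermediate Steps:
E(Q) = Q² - 2*Q
E(1) + O*o = 1*(-2 + 1) + 11*(-2) = 1*(-1) - 22 = -1 - 22 = -23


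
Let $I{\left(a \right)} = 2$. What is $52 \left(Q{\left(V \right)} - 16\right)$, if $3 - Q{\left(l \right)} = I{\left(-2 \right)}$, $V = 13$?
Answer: $-780$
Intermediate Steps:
$Q{\left(l \right)} = 1$ ($Q{\left(l \right)} = 3 - 2 = 1$)
$52 \left(Q{\left(V \right)} - 16\right) = 52 \left(1 - 16\right) = 52 \left(-15\right) = -780$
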